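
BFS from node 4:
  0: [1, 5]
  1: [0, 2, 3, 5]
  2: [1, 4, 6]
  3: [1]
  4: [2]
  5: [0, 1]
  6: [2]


Visit 4, enqueue [2]
Visit 2, enqueue [1, 6]
Visit 1, enqueue [0, 3, 5]
Visit 6, enqueue []
Visit 0, enqueue []
Visit 3, enqueue []
Visit 5, enqueue []

BFS order: [4, 2, 1, 6, 0, 3, 5]


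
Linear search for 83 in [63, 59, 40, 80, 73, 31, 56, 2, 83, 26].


i=0: 63!=83
i=1: 59!=83
i=2: 40!=83
i=3: 80!=83
i=4: 73!=83
i=5: 31!=83
i=6: 56!=83
i=7: 2!=83
i=8: 83==83 found!

Found at 8, 9 comps


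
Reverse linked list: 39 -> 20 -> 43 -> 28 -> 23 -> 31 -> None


Step 1: curr=39, set curr.next=prev(None) | reversed so far: 39
Step 2: curr=20, set curr.next=prev(39) | reversed so far: 20 -> 39
Step 3: curr=43, set curr.next=prev(20) | reversed so far: 43 -> 20 -> 39
Step 4: curr=28, set curr.next=prev(43) | reversed so far: 28 -> 43 -> 20 -> 39
Step 5: curr=23, set curr.next=prev(28) | reversed so far: 23 -> 28 -> 43 -> 20 -> 39
Step 6: curr=31, set curr.next=prev(23) | reversed so far: 31 -> 23 -> 28 -> 43 -> 20 -> 39

31 -> 23 -> 28 -> 43 -> 20 -> 39 -> None


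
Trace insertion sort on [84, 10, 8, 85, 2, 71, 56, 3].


Initial: [84, 10, 8, 85, 2, 71, 56, 3]
Insert 10: [10, 84, 8, 85, 2, 71, 56, 3]
Insert 8: [8, 10, 84, 85, 2, 71, 56, 3]
Insert 85: [8, 10, 84, 85, 2, 71, 56, 3]
Insert 2: [2, 8, 10, 84, 85, 71, 56, 3]
Insert 71: [2, 8, 10, 71, 84, 85, 56, 3]
Insert 56: [2, 8, 10, 56, 71, 84, 85, 3]
Insert 3: [2, 3, 8, 10, 56, 71, 84, 85]

Sorted: [2, 3, 8, 10, 56, 71, 84, 85]


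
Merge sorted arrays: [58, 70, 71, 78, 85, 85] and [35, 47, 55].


Take 35 from B
Take 47 from B
Take 55 from B

Merged: [35, 47, 55, 58, 70, 71, 78, 85, 85]


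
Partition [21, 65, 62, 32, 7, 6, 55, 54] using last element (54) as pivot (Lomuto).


Pivot: 54
  21 <= 54: advance i (no swap)
  32 <= 54: swap -> [21, 32, 62, 65, 7, 6, 55, 54]
  7 <= 54: swap -> [21, 32, 7, 65, 62, 6, 55, 54]
  6 <= 54: swap -> [21, 32, 7, 6, 62, 65, 55, 54]
Place pivot at 4: [21, 32, 7, 6, 54, 65, 55, 62]

Partitioned: [21, 32, 7, 6, 54, 65, 55, 62]


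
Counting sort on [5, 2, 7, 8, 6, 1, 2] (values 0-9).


Input: [5, 2, 7, 8, 6, 1, 2]
Counts: [0, 1, 2, 0, 0, 1, 1, 1, 1, 0]

Sorted: [1, 2, 2, 5, 6, 7, 8]


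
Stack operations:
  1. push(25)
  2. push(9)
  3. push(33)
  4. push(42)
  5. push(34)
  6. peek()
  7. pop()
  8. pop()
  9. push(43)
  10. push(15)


push(25) -> [25]
push(9) -> [25, 9]
push(33) -> [25, 9, 33]
push(42) -> [25, 9, 33, 42]
push(34) -> [25, 9, 33, 42, 34]
peek()->34
pop()->34, [25, 9, 33, 42]
pop()->42, [25, 9, 33]
push(43) -> [25, 9, 33, 43]
push(15) -> [25, 9, 33, 43, 15]

Final stack: [25, 9, 33, 43, 15]


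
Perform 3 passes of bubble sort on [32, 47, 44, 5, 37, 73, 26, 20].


Initial: [32, 47, 44, 5, 37, 73, 26, 20]
Pass 1: [32, 44, 5, 37, 47, 26, 20, 73] (5 swaps)
Pass 2: [32, 5, 37, 44, 26, 20, 47, 73] (4 swaps)
Pass 3: [5, 32, 37, 26, 20, 44, 47, 73] (3 swaps)

After 3 passes: [5, 32, 37, 26, 20, 44, 47, 73]


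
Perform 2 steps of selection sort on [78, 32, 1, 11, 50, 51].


Initial: [78, 32, 1, 11, 50, 51]
Step 1: min=1 at 2
  Swap: [1, 32, 78, 11, 50, 51]
Step 2: min=11 at 3
  Swap: [1, 11, 78, 32, 50, 51]

After 2 steps: [1, 11, 78, 32, 50, 51]


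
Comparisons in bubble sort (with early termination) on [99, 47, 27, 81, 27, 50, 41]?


Algorithm: bubble sort (with early termination)
Input: [99, 47, 27, 81, 27, 50, 41]
Sorted: [27, 27, 41, 47, 50, 81, 99]

20


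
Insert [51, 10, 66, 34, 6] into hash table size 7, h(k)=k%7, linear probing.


Insert 51: h=2 -> slot 2
Insert 10: h=3 -> slot 3
Insert 66: h=3, 1 probes -> slot 4
Insert 34: h=6 -> slot 6
Insert 6: h=6, 1 probes -> slot 0

Table: [6, None, 51, 10, 66, None, 34]


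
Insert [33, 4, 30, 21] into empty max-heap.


Insert 33: [33]
Insert 4: [33, 4]
Insert 30: [33, 4, 30]
Insert 21: [33, 21, 30, 4]

Final heap: [33, 21, 30, 4]


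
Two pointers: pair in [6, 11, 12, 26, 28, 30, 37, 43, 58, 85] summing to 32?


lo=0(6)+hi=9(85)=91
lo=0(6)+hi=8(58)=64
lo=0(6)+hi=7(43)=49
lo=0(6)+hi=6(37)=43
lo=0(6)+hi=5(30)=36
lo=0(6)+hi=4(28)=34
lo=0(6)+hi=3(26)=32

Yes: 6+26=32


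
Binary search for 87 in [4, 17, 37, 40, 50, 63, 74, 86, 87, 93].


Step 1: lo=0, hi=9, mid=4, val=50
Step 2: lo=5, hi=9, mid=7, val=86
Step 3: lo=8, hi=9, mid=8, val=87

Found at index 8


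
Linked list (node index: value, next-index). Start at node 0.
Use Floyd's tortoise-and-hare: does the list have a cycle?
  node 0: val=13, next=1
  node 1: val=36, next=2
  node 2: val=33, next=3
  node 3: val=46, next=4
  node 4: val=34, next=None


Floyd's tortoise (slow, +1) and hare (fast, +2):
  init: slow=0, fast=0
  step 1: slow=1, fast=2
  step 2: slow=2, fast=4
  step 3: fast -> None, no cycle

Cycle: no


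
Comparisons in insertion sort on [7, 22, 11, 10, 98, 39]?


Algorithm: insertion sort
Input: [7, 22, 11, 10, 98, 39]
Sorted: [7, 10, 11, 22, 39, 98]

9


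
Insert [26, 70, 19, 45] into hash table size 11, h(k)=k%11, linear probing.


Insert 26: h=4 -> slot 4
Insert 70: h=4, 1 probes -> slot 5
Insert 19: h=8 -> slot 8
Insert 45: h=1 -> slot 1

Table: [None, 45, None, None, 26, 70, None, None, 19, None, None]


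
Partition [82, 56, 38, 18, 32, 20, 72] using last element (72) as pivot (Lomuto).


Pivot: 72
  56 <= 72: swap -> [56, 82, 38, 18, 32, 20, 72]
  38 <= 72: swap -> [56, 38, 82, 18, 32, 20, 72]
  18 <= 72: swap -> [56, 38, 18, 82, 32, 20, 72]
  32 <= 72: swap -> [56, 38, 18, 32, 82, 20, 72]
  20 <= 72: swap -> [56, 38, 18, 32, 20, 82, 72]
Place pivot at 5: [56, 38, 18, 32, 20, 72, 82]

Partitioned: [56, 38, 18, 32, 20, 72, 82]


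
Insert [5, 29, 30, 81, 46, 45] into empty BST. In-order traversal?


Insert 5: root
Insert 29: R from 5
Insert 30: R from 5 -> R from 29
Insert 81: R from 5 -> R from 29 -> R from 30
Insert 46: R from 5 -> R from 29 -> R from 30 -> L from 81
Insert 45: R from 5 -> R from 29 -> R from 30 -> L from 81 -> L from 46

In-order: [5, 29, 30, 45, 46, 81]


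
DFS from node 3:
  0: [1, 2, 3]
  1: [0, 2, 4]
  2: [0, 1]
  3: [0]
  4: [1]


Visit 3, push [0]
Visit 0, push [2, 1]
Visit 1, push [4, 2]
Visit 2, push []
Visit 4, push []

DFS order: [3, 0, 1, 2, 4]


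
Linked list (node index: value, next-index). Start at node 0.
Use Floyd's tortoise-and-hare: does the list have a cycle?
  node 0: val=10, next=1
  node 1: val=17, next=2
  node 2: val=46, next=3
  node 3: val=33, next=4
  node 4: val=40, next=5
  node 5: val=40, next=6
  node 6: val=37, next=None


Floyd's tortoise (slow, +1) and hare (fast, +2):
  init: slow=0, fast=0
  step 1: slow=1, fast=2
  step 2: slow=2, fast=4
  step 3: slow=3, fast=6
  step 4: fast -> None, no cycle

Cycle: no


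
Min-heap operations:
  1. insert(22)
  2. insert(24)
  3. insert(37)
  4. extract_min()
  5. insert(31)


insert(22) -> [22]
insert(24) -> [22, 24]
insert(37) -> [22, 24, 37]
extract_min()->22, [24, 37]
insert(31) -> [24, 37, 31]

Final heap: [24, 37, 31]


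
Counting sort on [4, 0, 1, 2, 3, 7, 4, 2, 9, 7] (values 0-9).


Input: [4, 0, 1, 2, 3, 7, 4, 2, 9, 7]
Counts: [1, 1, 2, 1, 2, 0, 0, 2, 0, 1]

Sorted: [0, 1, 2, 2, 3, 4, 4, 7, 7, 9]


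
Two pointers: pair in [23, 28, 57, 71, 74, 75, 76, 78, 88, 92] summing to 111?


lo=0(23)+hi=9(92)=115
lo=0(23)+hi=8(88)=111

Yes: 23+88=111


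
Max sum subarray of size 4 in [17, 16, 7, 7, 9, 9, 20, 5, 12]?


[0:4]: 47
[1:5]: 39
[2:6]: 32
[3:7]: 45
[4:8]: 43
[5:9]: 46

Max: 47 at [0:4]


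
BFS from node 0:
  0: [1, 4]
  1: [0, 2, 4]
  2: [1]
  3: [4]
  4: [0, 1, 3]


Visit 0, enqueue [1, 4]
Visit 1, enqueue [2]
Visit 4, enqueue [3]
Visit 2, enqueue []
Visit 3, enqueue []

BFS order: [0, 1, 4, 2, 3]


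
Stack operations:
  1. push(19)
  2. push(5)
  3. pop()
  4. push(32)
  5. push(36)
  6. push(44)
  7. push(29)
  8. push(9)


push(19) -> [19]
push(5) -> [19, 5]
pop()->5, [19]
push(32) -> [19, 32]
push(36) -> [19, 32, 36]
push(44) -> [19, 32, 36, 44]
push(29) -> [19, 32, 36, 44, 29]
push(9) -> [19, 32, 36, 44, 29, 9]

Final stack: [19, 32, 36, 44, 29, 9]


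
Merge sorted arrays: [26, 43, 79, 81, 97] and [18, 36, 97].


Take 18 from B
Take 26 from A
Take 36 from B
Take 43 from A
Take 79 from A
Take 81 from A
Take 97 from A

Merged: [18, 26, 36, 43, 79, 81, 97, 97]


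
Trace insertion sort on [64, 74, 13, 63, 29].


Initial: [64, 74, 13, 63, 29]
Insert 74: [64, 74, 13, 63, 29]
Insert 13: [13, 64, 74, 63, 29]
Insert 63: [13, 63, 64, 74, 29]
Insert 29: [13, 29, 63, 64, 74]

Sorted: [13, 29, 63, 64, 74]


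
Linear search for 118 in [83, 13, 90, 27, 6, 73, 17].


i=0: 83!=118
i=1: 13!=118
i=2: 90!=118
i=3: 27!=118
i=4: 6!=118
i=5: 73!=118
i=6: 17!=118

Not found, 7 comps


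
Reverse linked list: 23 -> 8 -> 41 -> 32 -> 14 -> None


Step 1: curr=23, set curr.next=prev(None) | reversed so far: 23
Step 2: curr=8, set curr.next=prev(23) | reversed so far: 8 -> 23
Step 3: curr=41, set curr.next=prev(8) | reversed so far: 41 -> 8 -> 23
Step 4: curr=32, set curr.next=prev(41) | reversed so far: 32 -> 41 -> 8 -> 23
Step 5: curr=14, set curr.next=prev(32) | reversed so far: 14 -> 32 -> 41 -> 8 -> 23

14 -> 32 -> 41 -> 8 -> 23 -> None


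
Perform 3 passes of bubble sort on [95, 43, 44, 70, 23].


Initial: [95, 43, 44, 70, 23]
Pass 1: [43, 44, 70, 23, 95] (4 swaps)
Pass 2: [43, 44, 23, 70, 95] (1 swaps)
Pass 3: [43, 23, 44, 70, 95] (1 swaps)

After 3 passes: [43, 23, 44, 70, 95]


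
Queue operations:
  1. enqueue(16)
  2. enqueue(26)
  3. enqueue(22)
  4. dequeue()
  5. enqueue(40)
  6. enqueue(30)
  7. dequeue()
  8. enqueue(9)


enqueue(16) -> [16]
enqueue(26) -> [16, 26]
enqueue(22) -> [16, 26, 22]
dequeue()->16, [26, 22]
enqueue(40) -> [26, 22, 40]
enqueue(30) -> [26, 22, 40, 30]
dequeue()->26, [22, 40, 30]
enqueue(9) -> [22, 40, 30, 9]

Final queue: [22, 40, 30, 9]


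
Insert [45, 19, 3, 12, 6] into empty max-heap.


Insert 45: [45]
Insert 19: [45, 19]
Insert 3: [45, 19, 3]
Insert 12: [45, 19, 3, 12]
Insert 6: [45, 19, 3, 12, 6]

Final heap: [45, 19, 3, 12, 6]


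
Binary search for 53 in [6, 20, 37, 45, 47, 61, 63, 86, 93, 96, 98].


Step 1: lo=0, hi=10, mid=5, val=61
Step 2: lo=0, hi=4, mid=2, val=37
Step 3: lo=3, hi=4, mid=3, val=45
Step 4: lo=4, hi=4, mid=4, val=47

Not found


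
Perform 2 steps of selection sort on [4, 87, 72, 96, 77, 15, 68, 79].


Initial: [4, 87, 72, 96, 77, 15, 68, 79]
Step 1: min=4 at 0
  Swap: [4, 87, 72, 96, 77, 15, 68, 79]
Step 2: min=15 at 5
  Swap: [4, 15, 72, 96, 77, 87, 68, 79]

After 2 steps: [4, 15, 72, 96, 77, 87, 68, 79]


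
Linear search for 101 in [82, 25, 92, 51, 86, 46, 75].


i=0: 82!=101
i=1: 25!=101
i=2: 92!=101
i=3: 51!=101
i=4: 86!=101
i=5: 46!=101
i=6: 75!=101

Not found, 7 comps


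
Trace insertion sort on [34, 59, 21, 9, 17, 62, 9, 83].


Initial: [34, 59, 21, 9, 17, 62, 9, 83]
Insert 59: [34, 59, 21, 9, 17, 62, 9, 83]
Insert 21: [21, 34, 59, 9, 17, 62, 9, 83]
Insert 9: [9, 21, 34, 59, 17, 62, 9, 83]
Insert 17: [9, 17, 21, 34, 59, 62, 9, 83]
Insert 62: [9, 17, 21, 34, 59, 62, 9, 83]
Insert 9: [9, 9, 17, 21, 34, 59, 62, 83]
Insert 83: [9, 9, 17, 21, 34, 59, 62, 83]

Sorted: [9, 9, 17, 21, 34, 59, 62, 83]


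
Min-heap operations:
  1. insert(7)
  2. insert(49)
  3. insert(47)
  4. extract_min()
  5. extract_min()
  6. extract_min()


insert(7) -> [7]
insert(49) -> [7, 49]
insert(47) -> [7, 49, 47]
extract_min()->7, [47, 49]
extract_min()->47, [49]
extract_min()->49, []

Final heap: []


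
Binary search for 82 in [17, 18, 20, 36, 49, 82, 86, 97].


Step 1: lo=0, hi=7, mid=3, val=36
Step 2: lo=4, hi=7, mid=5, val=82

Found at index 5


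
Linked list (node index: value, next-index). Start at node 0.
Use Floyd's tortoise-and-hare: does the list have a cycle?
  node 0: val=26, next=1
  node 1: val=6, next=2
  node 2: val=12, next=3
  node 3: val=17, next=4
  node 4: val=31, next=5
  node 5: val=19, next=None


Floyd's tortoise (slow, +1) and hare (fast, +2):
  init: slow=0, fast=0
  step 1: slow=1, fast=2
  step 2: slow=2, fast=4
  step 3: fast 4->5->None, no cycle

Cycle: no


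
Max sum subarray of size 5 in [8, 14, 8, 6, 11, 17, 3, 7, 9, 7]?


[0:5]: 47
[1:6]: 56
[2:7]: 45
[3:8]: 44
[4:9]: 47
[5:10]: 43

Max: 56 at [1:6]


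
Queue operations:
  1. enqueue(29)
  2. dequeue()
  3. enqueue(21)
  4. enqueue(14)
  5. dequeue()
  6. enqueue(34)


enqueue(29) -> [29]
dequeue()->29, []
enqueue(21) -> [21]
enqueue(14) -> [21, 14]
dequeue()->21, [14]
enqueue(34) -> [14, 34]

Final queue: [14, 34]


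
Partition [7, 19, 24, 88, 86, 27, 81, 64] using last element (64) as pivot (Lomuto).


Pivot: 64
  7 <= 64: advance i (no swap)
  19 <= 64: advance i (no swap)
  24 <= 64: advance i (no swap)
  27 <= 64: swap -> [7, 19, 24, 27, 86, 88, 81, 64]
Place pivot at 4: [7, 19, 24, 27, 64, 88, 81, 86]

Partitioned: [7, 19, 24, 27, 64, 88, 81, 86]


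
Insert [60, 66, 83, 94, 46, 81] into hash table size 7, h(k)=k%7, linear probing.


Insert 60: h=4 -> slot 4
Insert 66: h=3 -> slot 3
Insert 83: h=6 -> slot 6
Insert 94: h=3, 2 probes -> slot 5
Insert 46: h=4, 3 probes -> slot 0
Insert 81: h=4, 4 probes -> slot 1

Table: [46, 81, None, 66, 60, 94, 83]


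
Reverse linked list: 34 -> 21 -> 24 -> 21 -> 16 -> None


Step 1: curr=34, set curr.next=prev(None) | reversed so far: 34
Step 2: curr=21, set curr.next=prev(34) | reversed so far: 21 -> 34
Step 3: curr=24, set curr.next=prev(21) | reversed so far: 24 -> 21 -> 34
Step 4: curr=21, set curr.next=prev(24) | reversed so far: 21 -> 24 -> 21 -> 34
Step 5: curr=16, set curr.next=prev(21) | reversed so far: 16 -> 21 -> 24 -> 21 -> 34

16 -> 21 -> 24 -> 21 -> 34 -> None


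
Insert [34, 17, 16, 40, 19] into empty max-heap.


Insert 34: [34]
Insert 17: [34, 17]
Insert 16: [34, 17, 16]
Insert 40: [40, 34, 16, 17]
Insert 19: [40, 34, 16, 17, 19]

Final heap: [40, 34, 16, 17, 19]


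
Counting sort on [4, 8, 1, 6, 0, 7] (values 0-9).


Input: [4, 8, 1, 6, 0, 7]
Counts: [1, 1, 0, 0, 1, 0, 1, 1, 1, 0]

Sorted: [0, 1, 4, 6, 7, 8]


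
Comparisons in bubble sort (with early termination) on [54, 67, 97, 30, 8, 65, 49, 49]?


Algorithm: bubble sort (with early termination)
Input: [54, 67, 97, 30, 8, 65, 49, 49]
Sorted: [8, 30, 49, 49, 54, 65, 67, 97]

25


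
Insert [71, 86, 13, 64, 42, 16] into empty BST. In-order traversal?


Insert 71: root
Insert 86: R from 71
Insert 13: L from 71
Insert 64: L from 71 -> R from 13
Insert 42: L from 71 -> R from 13 -> L from 64
Insert 16: L from 71 -> R from 13 -> L from 64 -> L from 42

In-order: [13, 16, 42, 64, 71, 86]


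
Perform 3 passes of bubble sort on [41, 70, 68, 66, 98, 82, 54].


Initial: [41, 70, 68, 66, 98, 82, 54]
Pass 1: [41, 68, 66, 70, 82, 54, 98] (4 swaps)
Pass 2: [41, 66, 68, 70, 54, 82, 98] (2 swaps)
Pass 3: [41, 66, 68, 54, 70, 82, 98] (1 swaps)

After 3 passes: [41, 66, 68, 54, 70, 82, 98]


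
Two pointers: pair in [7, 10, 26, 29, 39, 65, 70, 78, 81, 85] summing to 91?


lo=0(7)+hi=9(85)=92
lo=0(7)+hi=8(81)=88
lo=1(10)+hi=8(81)=91

Yes: 10+81=91


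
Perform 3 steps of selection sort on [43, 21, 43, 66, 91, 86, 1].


Initial: [43, 21, 43, 66, 91, 86, 1]
Step 1: min=1 at 6
  Swap: [1, 21, 43, 66, 91, 86, 43]
Step 2: min=21 at 1
  Swap: [1, 21, 43, 66, 91, 86, 43]
Step 3: min=43 at 2
  Swap: [1, 21, 43, 66, 91, 86, 43]

After 3 steps: [1, 21, 43, 66, 91, 86, 43]


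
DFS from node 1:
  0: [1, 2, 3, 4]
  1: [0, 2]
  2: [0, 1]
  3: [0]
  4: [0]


Visit 1, push [2, 0]
Visit 0, push [4, 3, 2]
Visit 2, push []
Visit 3, push []
Visit 4, push []

DFS order: [1, 0, 2, 3, 4]


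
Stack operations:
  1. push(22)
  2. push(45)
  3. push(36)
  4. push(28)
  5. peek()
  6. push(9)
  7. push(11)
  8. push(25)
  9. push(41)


push(22) -> [22]
push(45) -> [22, 45]
push(36) -> [22, 45, 36]
push(28) -> [22, 45, 36, 28]
peek()->28
push(9) -> [22, 45, 36, 28, 9]
push(11) -> [22, 45, 36, 28, 9, 11]
push(25) -> [22, 45, 36, 28, 9, 11, 25]
push(41) -> [22, 45, 36, 28, 9, 11, 25, 41]

Final stack: [22, 45, 36, 28, 9, 11, 25, 41]


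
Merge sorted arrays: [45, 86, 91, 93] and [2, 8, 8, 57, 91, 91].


Take 2 from B
Take 8 from B
Take 8 from B
Take 45 from A
Take 57 from B
Take 86 from A
Take 91 from A
Take 91 from B
Take 91 from B

Merged: [2, 8, 8, 45, 57, 86, 91, 91, 91, 93]


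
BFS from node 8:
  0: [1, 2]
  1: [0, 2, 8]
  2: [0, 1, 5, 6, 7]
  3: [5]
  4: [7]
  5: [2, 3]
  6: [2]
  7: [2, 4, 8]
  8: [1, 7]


Visit 8, enqueue [1, 7]
Visit 1, enqueue [0, 2]
Visit 7, enqueue [4]
Visit 0, enqueue []
Visit 2, enqueue [5, 6]
Visit 4, enqueue []
Visit 5, enqueue [3]
Visit 6, enqueue []
Visit 3, enqueue []

BFS order: [8, 1, 7, 0, 2, 4, 5, 6, 3]


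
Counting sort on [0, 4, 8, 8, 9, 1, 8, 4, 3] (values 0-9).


Input: [0, 4, 8, 8, 9, 1, 8, 4, 3]
Counts: [1, 1, 0, 1, 2, 0, 0, 0, 3, 1]

Sorted: [0, 1, 3, 4, 4, 8, 8, 8, 9]


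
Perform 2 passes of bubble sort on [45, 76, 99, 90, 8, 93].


Initial: [45, 76, 99, 90, 8, 93]
Pass 1: [45, 76, 90, 8, 93, 99] (3 swaps)
Pass 2: [45, 76, 8, 90, 93, 99] (1 swaps)

After 2 passes: [45, 76, 8, 90, 93, 99]


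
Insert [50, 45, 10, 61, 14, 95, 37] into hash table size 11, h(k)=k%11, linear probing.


Insert 50: h=6 -> slot 6
Insert 45: h=1 -> slot 1
Insert 10: h=10 -> slot 10
Insert 61: h=6, 1 probes -> slot 7
Insert 14: h=3 -> slot 3
Insert 95: h=7, 1 probes -> slot 8
Insert 37: h=4 -> slot 4

Table: [None, 45, None, 14, 37, None, 50, 61, 95, None, 10]


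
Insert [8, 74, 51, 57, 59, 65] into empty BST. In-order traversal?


Insert 8: root
Insert 74: R from 8
Insert 51: R from 8 -> L from 74
Insert 57: R from 8 -> L from 74 -> R from 51
Insert 59: R from 8 -> L from 74 -> R from 51 -> R from 57
Insert 65: R from 8 -> L from 74 -> R from 51 -> R from 57 -> R from 59

In-order: [8, 51, 57, 59, 65, 74]


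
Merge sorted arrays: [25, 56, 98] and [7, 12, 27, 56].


Take 7 from B
Take 12 from B
Take 25 from A
Take 27 from B
Take 56 from A
Take 56 from B

Merged: [7, 12, 25, 27, 56, 56, 98]


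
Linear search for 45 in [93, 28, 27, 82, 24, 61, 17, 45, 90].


i=0: 93!=45
i=1: 28!=45
i=2: 27!=45
i=3: 82!=45
i=4: 24!=45
i=5: 61!=45
i=6: 17!=45
i=7: 45==45 found!

Found at 7, 8 comps


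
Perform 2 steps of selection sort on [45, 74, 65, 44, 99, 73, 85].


Initial: [45, 74, 65, 44, 99, 73, 85]
Step 1: min=44 at 3
  Swap: [44, 74, 65, 45, 99, 73, 85]
Step 2: min=45 at 3
  Swap: [44, 45, 65, 74, 99, 73, 85]

After 2 steps: [44, 45, 65, 74, 99, 73, 85]


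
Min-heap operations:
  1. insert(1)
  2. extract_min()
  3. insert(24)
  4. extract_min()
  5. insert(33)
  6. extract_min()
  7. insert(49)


insert(1) -> [1]
extract_min()->1, []
insert(24) -> [24]
extract_min()->24, []
insert(33) -> [33]
extract_min()->33, []
insert(49) -> [49]

Final heap: [49]


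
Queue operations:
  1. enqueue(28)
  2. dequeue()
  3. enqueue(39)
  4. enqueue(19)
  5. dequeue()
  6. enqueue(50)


enqueue(28) -> [28]
dequeue()->28, []
enqueue(39) -> [39]
enqueue(19) -> [39, 19]
dequeue()->39, [19]
enqueue(50) -> [19, 50]

Final queue: [19, 50]


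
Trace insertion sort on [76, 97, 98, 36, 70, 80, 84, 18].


Initial: [76, 97, 98, 36, 70, 80, 84, 18]
Insert 97: [76, 97, 98, 36, 70, 80, 84, 18]
Insert 98: [76, 97, 98, 36, 70, 80, 84, 18]
Insert 36: [36, 76, 97, 98, 70, 80, 84, 18]
Insert 70: [36, 70, 76, 97, 98, 80, 84, 18]
Insert 80: [36, 70, 76, 80, 97, 98, 84, 18]
Insert 84: [36, 70, 76, 80, 84, 97, 98, 18]
Insert 18: [18, 36, 70, 76, 80, 84, 97, 98]

Sorted: [18, 36, 70, 76, 80, 84, 97, 98]


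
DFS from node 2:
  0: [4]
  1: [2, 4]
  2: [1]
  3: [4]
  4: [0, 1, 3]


Visit 2, push [1]
Visit 1, push [4]
Visit 4, push [3, 0]
Visit 0, push []
Visit 3, push []

DFS order: [2, 1, 4, 0, 3]


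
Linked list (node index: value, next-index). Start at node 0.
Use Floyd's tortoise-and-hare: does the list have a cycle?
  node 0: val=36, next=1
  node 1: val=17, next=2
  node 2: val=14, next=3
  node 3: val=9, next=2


Floyd's tortoise (slow, +1) and hare (fast, +2):
  init: slow=0, fast=0
  step 1: slow=1, fast=2
  step 2: slow=2, fast=2
  slow == fast at node 2: cycle detected

Cycle: yes


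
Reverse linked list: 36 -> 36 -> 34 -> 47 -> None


Step 1: curr=36, set curr.next=prev(None) | reversed so far: 36
Step 2: curr=36, set curr.next=prev(36) | reversed so far: 36 -> 36
Step 3: curr=34, set curr.next=prev(36) | reversed so far: 34 -> 36 -> 36
Step 4: curr=47, set curr.next=prev(34) | reversed so far: 47 -> 34 -> 36 -> 36

47 -> 34 -> 36 -> 36 -> None


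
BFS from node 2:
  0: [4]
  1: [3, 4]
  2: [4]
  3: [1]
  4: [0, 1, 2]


Visit 2, enqueue [4]
Visit 4, enqueue [0, 1]
Visit 0, enqueue []
Visit 1, enqueue [3]
Visit 3, enqueue []

BFS order: [2, 4, 0, 1, 3]


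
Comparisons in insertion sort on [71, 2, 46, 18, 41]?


Algorithm: insertion sort
Input: [71, 2, 46, 18, 41]
Sorted: [2, 18, 41, 46, 71]

9


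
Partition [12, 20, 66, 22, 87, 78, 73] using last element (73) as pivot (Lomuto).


Pivot: 73
  12 <= 73: advance i (no swap)
  20 <= 73: advance i (no swap)
  66 <= 73: advance i (no swap)
  22 <= 73: advance i (no swap)
Place pivot at 4: [12, 20, 66, 22, 73, 78, 87]

Partitioned: [12, 20, 66, 22, 73, 78, 87]


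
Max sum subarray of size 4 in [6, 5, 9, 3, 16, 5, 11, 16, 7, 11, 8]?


[0:4]: 23
[1:5]: 33
[2:6]: 33
[3:7]: 35
[4:8]: 48
[5:9]: 39
[6:10]: 45
[7:11]: 42

Max: 48 at [4:8]


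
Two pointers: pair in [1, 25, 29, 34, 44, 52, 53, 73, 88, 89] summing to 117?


lo=0(1)+hi=9(89)=90
lo=1(25)+hi=9(89)=114
lo=2(29)+hi=9(89)=118
lo=2(29)+hi=8(88)=117

Yes: 29+88=117


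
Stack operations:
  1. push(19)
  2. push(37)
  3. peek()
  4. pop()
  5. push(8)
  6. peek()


push(19) -> [19]
push(37) -> [19, 37]
peek()->37
pop()->37, [19]
push(8) -> [19, 8]
peek()->8

Final stack: [19, 8]


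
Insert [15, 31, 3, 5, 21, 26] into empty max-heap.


Insert 15: [15]
Insert 31: [31, 15]
Insert 3: [31, 15, 3]
Insert 5: [31, 15, 3, 5]
Insert 21: [31, 21, 3, 5, 15]
Insert 26: [31, 21, 26, 5, 15, 3]

Final heap: [31, 21, 26, 5, 15, 3]


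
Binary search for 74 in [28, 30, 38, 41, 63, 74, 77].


Step 1: lo=0, hi=6, mid=3, val=41
Step 2: lo=4, hi=6, mid=5, val=74

Found at index 5


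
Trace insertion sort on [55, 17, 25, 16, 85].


Initial: [55, 17, 25, 16, 85]
Insert 17: [17, 55, 25, 16, 85]
Insert 25: [17, 25, 55, 16, 85]
Insert 16: [16, 17, 25, 55, 85]
Insert 85: [16, 17, 25, 55, 85]

Sorted: [16, 17, 25, 55, 85]


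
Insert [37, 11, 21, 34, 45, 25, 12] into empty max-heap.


Insert 37: [37]
Insert 11: [37, 11]
Insert 21: [37, 11, 21]
Insert 34: [37, 34, 21, 11]
Insert 45: [45, 37, 21, 11, 34]
Insert 25: [45, 37, 25, 11, 34, 21]
Insert 12: [45, 37, 25, 11, 34, 21, 12]

Final heap: [45, 37, 25, 11, 34, 21, 12]


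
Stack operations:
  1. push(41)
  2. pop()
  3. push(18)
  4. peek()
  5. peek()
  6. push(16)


push(41) -> [41]
pop()->41, []
push(18) -> [18]
peek()->18
peek()->18
push(16) -> [18, 16]

Final stack: [18, 16]


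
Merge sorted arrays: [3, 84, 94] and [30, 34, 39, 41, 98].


Take 3 from A
Take 30 from B
Take 34 from B
Take 39 from B
Take 41 from B
Take 84 from A
Take 94 from A

Merged: [3, 30, 34, 39, 41, 84, 94, 98]


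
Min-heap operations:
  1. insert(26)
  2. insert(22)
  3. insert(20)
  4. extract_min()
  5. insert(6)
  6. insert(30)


insert(26) -> [26]
insert(22) -> [22, 26]
insert(20) -> [20, 26, 22]
extract_min()->20, [22, 26]
insert(6) -> [6, 26, 22]
insert(30) -> [6, 26, 22, 30]

Final heap: [6, 26, 22, 30]


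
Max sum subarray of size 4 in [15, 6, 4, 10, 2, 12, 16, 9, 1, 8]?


[0:4]: 35
[1:5]: 22
[2:6]: 28
[3:7]: 40
[4:8]: 39
[5:9]: 38
[6:10]: 34

Max: 40 at [3:7]


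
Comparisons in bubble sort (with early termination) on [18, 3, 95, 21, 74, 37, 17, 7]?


Algorithm: bubble sort (with early termination)
Input: [18, 3, 95, 21, 74, 37, 17, 7]
Sorted: [3, 7, 17, 18, 21, 37, 74, 95]

28


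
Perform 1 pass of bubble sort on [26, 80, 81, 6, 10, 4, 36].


Initial: [26, 80, 81, 6, 10, 4, 36]
Pass 1: [26, 80, 6, 10, 4, 36, 81] (4 swaps)

After 1 pass: [26, 80, 6, 10, 4, 36, 81]


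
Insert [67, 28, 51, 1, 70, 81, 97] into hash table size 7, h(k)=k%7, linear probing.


Insert 67: h=4 -> slot 4
Insert 28: h=0 -> slot 0
Insert 51: h=2 -> slot 2
Insert 1: h=1 -> slot 1
Insert 70: h=0, 3 probes -> slot 3
Insert 81: h=4, 1 probes -> slot 5
Insert 97: h=6 -> slot 6

Table: [28, 1, 51, 70, 67, 81, 97]


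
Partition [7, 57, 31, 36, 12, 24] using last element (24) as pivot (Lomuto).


Pivot: 24
  7 <= 24: advance i (no swap)
  12 <= 24: swap -> [7, 12, 31, 36, 57, 24]
Place pivot at 2: [7, 12, 24, 36, 57, 31]

Partitioned: [7, 12, 24, 36, 57, 31]


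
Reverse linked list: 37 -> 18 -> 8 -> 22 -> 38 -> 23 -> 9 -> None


Step 1: curr=37, set curr.next=prev(None) | reversed so far: 37
Step 2: curr=18, set curr.next=prev(37) | reversed so far: 18 -> 37
Step 3: curr=8, set curr.next=prev(18) | reversed so far: 8 -> 18 -> 37
Step 4: curr=22, set curr.next=prev(8) | reversed so far: 22 -> 8 -> 18 -> 37
Step 5: curr=38, set curr.next=prev(22) | reversed so far: 38 -> 22 -> 8 -> 18 -> 37
Step 6: curr=23, set curr.next=prev(38) | reversed so far: 23 -> 38 -> 22 -> 8 -> 18 -> 37
Step 7: curr=9, set curr.next=prev(23) | reversed so far: 9 -> 23 -> 38 -> 22 -> 8 -> 18 -> 37

9 -> 23 -> 38 -> 22 -> 8 -> 18 -> 37 -> None


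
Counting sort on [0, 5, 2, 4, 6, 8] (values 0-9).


Input: [0, 5, 2, 4, 6, 8]
Counts: [1, 0, 1, 0, 1, 1, 1, 0, 1, 0]

Sorted: [0, 2, 4, 5, 6, 8]


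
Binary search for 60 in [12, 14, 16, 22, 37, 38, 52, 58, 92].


Step 1: lo=0, hi=8, mid=4, val=37
Step 2: lo=5, hi=8, mid=6, val=52
Step 3: lo=7, hi=8, mid=7, val=58
Step 4: lo=8, hi=8, mid=8, val=92

Not found


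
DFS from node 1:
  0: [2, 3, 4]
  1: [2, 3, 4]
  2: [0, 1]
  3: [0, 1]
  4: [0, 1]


Visit 1, push [4, 3, 2]
Visit 2, push [0]
Visit 0, push [4, 3]
Visit 3, push []
Visit 4, push []

DFS order: [1, 2, 0, 3, 4]


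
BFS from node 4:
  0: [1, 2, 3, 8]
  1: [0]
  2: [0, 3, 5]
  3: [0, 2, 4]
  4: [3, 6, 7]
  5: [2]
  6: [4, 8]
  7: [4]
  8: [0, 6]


Visit 4, enqueue [3, 6, 7]
Visit 3, enqueue [0, 2]
Visit 6, enqueue [8]
Visit 7, enqueue []
Visit 0, enqueue [1]
Visit 2, enqueue [5]
Visit 8, enqueue []
Visit 1, enqueue []
Visit 5, enqueue []

BFS order: [4, 3, 6, 7, 0, 2, 8, 1, 5]


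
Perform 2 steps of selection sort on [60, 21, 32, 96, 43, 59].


Initial: [60, 21, 32, 96, 43, 59]
Step 1: min=21 at 1
  Swap: [21, 60, 32, 96, 43, 59]
Step 2: min=32 at 2
  Swap: [21, 32, 60, 96, 43, 59]

After 2 steps: [21, 32, 60, 96, 43, 59]


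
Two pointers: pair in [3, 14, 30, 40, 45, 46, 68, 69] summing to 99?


lo=0(3)+hi=7(69)=72
lo=1(14)+hi=7(69)=83
lo=2(30)+hi=7(69)=99

Yes: 30+69=99


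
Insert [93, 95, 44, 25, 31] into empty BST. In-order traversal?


Insert 93: root
Insert 95: R from 93
Insert 44: L from 93
Insert 25: L from 93 -> L from 44
Insert 31: L from 93 -> L from 44 -> R from 25

In-order: [25, 31, 44, 93, 95]


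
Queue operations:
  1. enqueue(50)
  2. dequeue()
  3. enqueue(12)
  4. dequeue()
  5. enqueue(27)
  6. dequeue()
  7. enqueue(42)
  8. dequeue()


enqueue(50) -> [50]
dequeue()->50, []
enqueue(12) -> [12]
dequeue()->12, []
enqueue(27) -> [27]
dequeue()->27, []
enqueue(42) -> [42]
dequeue()->42, []

Final queue: []


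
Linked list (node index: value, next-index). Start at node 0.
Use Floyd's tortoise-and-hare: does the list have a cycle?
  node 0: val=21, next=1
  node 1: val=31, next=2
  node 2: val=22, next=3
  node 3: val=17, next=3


Floyd's tortoise (slow, +1) and hare (fast, +2):
  init: slow=0, fast=0
  step 1: slow=1, fast=2
  step 2: slow=2, fast=3
  step 3: slow=3, fast=3
  slow == fast at node 3: cycle detected

Cycle: yes


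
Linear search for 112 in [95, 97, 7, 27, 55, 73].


i=0: 95!=112
i=1: 97!=112
i=2: 7!=112
i=3: 27!=112
i=4: 55!=112
i=5: 73!=112

Not found, 6 comps


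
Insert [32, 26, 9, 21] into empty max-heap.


Insert 32: [32]
Insert 26: [32, 26]
Insert 9: [32, 26, 9]
Insert 21: [32, 26, 9, 21]

Final heap: [32, 26, 9, 21]


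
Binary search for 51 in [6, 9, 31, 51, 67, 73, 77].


Step 1: lo=0, hi=6, mid=3, val=51

Found at index 3


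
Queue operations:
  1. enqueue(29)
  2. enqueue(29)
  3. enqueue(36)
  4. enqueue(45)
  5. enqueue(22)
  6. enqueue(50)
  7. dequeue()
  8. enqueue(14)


enqueue(29) -> [29]
enqueue(29) -> [29, 29]
enqueue(36) -> [29, 29, 36]
enqueue(45) -> [29, 29, 36, 45]
enqueue(22) -> [29, 29, 36, 45, 22]
enqueue(50) -> [29, 29, 36, 45, 22, 50]
dequeue()->29, [29, 36, 45, 22, 50]
enqueue(14) -> [29, 36, 45, 22, 50, 14]

Final queue: [29, 36, 45, 22, 50, 14]


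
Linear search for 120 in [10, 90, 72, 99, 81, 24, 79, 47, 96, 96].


i=0: 10!=120
i=1: 90!=120
i=2: 72!=120
i=3: 99!=120
i=4: 81!=120
i=5: 24!=120
i=6: 79!=120
i=7: 47!=120
i=8: 96!=120
i=9: 96!=120

Not found, 10 comps


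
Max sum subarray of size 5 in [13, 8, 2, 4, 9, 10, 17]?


[0:5]: 36
[1:6]: 33
[2:7]: 42

Max: 42 at [2:7]


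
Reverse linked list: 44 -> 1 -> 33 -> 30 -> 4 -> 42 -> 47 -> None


Step 1: curr=44, set curr.next=prev(None) | reversed so far: 44
Step 2: curr=1, set curr.next=prev(44) | reversed so far: 1 -> 44
Step 3: curr=33, set curr.next=prev(1) | reversed so far: 33 -> 1 -> 44
Step 4: curr=30, set curr.next=prev(33) | reversed so far: 30 -> 33 -> 1 -> 44
Step 5: curr=4, set curr.next=prev(30) | reversed so far: 4 -> 30 -> 33 -> 1 -> 44
Step 6: curr=42, set curr.next=prev(4) | reversed so far: 42 -> 4 -> 30 -> 33 -> 1 -> 44
Step 7: curr=47, set curr.next=prev(42) | reversed so far: 47 -> 42 -> 4 -> 30 -> 33 -> 1 -> 44

47 -> 42 -> 4 -> 30 -> 33 -> 1 -> 44 -> None


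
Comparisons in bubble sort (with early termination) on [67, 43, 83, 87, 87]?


Algorithm: bubble sort (with early termination)
Input: [67, 43, 83, 87, 87]
Sorted: [43, 67, 83, 87, 87]

7


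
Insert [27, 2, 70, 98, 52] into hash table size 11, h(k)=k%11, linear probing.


Insert 27: h=5 -> slot 5
Insert 2: h=2 -> slot 2
Insert 70: h=4 -> slot 4
Insert 98: h=10 -> slot 10
Insert 52: h=8 -> slot 8

Table: [None, None, 2, None, 70, 27, None, None, 52, None, 98]


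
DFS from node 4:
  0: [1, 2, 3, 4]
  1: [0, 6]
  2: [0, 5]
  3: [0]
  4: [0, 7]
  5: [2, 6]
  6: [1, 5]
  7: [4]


Visit 4, push [7, 0]
Visit 0, push [3, 2, 1]
Visit 1, push [6]
Visit 6, push [5]
Visit 5, push [2]
Visit 2, push []
Visit 3, push []
Visit 7, push []

DFS order: [4, 0, 1, 6, 5, 2, 3, 7]


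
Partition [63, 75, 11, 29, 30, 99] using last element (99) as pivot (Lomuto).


Pivot: 99
  63 <= 99: advance i (no swap)
  75 <= 99: advance i (no swap)
  11 <= 99: advance i (no swap)
  29 <= 99: advance i (no swap)
  30 <= 99: advance i (no swap)
Place pivot at 5: [63, 75, 11, 29, 30, 99]

Partitioned: [63, 75, 11, 29, 30, 99]


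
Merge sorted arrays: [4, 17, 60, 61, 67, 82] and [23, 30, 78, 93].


Take 4 from A
Take 17 from A
Take 23 from B
Take 30 from B
Take 60 from A
Take 61 from A
Take 67 from A
Take 78 from B
Take 82 from A

Merged: [4, 17, 23, 30, 60, 61, 67, 78, 82, 93]


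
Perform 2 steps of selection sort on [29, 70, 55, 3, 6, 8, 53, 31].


Initial: [29, 70, 55, 3, 6, 8, 53, 31]
Step 1: min=3 at 3
  Swap: [3, 70, 55, 29, 6, 8, 53, 31]
Step 2: min=6 at 4
  Swap: [3, 6, 55, 29, 70, 8, 53, 31]

After 2 steps: [3, 6, 55, 29, 70, 8, 53, 31]


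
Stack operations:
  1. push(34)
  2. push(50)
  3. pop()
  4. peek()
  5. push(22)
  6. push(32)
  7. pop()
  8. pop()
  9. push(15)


push(34) -> [34]
push(50) -> [34, 50]
pop()->50, [34]
peek()->34
push(22) -> [34, 22]
push(32) -> [34, 22, 32]
pop()->32, [34, 22]
pop()->22, [34]
push(15) -> [34, 15]

Final stack: [34, 15]


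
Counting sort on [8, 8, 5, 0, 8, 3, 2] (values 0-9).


Input: [8, 8, 5, 0, 8, 3, 2]
Counts: [1, 0, 1, 1, 0, 1, 0, 0, 3, 0]

Sorted: [0, 2, 3, 5, 8, 8, 8]


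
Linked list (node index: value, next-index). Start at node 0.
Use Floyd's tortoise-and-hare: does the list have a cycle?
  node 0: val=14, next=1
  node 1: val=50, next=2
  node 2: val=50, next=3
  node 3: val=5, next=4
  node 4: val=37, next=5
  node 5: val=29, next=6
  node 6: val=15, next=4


Floyd's tortoise (slow, +1) and hare (fast, +2):
  init: slow=0, fast=0
  step 1: slow=1, fast=2
  step 2: slow=2, fast=4
  step 3: slow=3, fast=6
  step 4: slow=4, fast=5
  step 5: slow=5, fast=4
  step 6: slow=6, fast=6
  slow == fast at node 6: cycle detected

Cycle: yes


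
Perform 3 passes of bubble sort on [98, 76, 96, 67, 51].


Initial: [98, 76, 96, 67, 51]
Pass 1: [76, 96, 67, 51, 98] (4 swaps)
Pass 2: [76, 67, 51, 96, 98] (2 swaps)
Pass 3: [67, 51, 76, 96, 98] (2 swaps)

After 3 passes: [67, 51, 76, 96, 98]


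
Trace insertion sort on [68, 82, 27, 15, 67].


Initial: [68, 82, 27, 15, 67]
Insert 82: [68, 82, 27, 15, 67]
Insert 27: [27, 68, 82, 15, 67]
Insert 15: [15, 27, 68, 82, 67]
Insert 67: [15, 27, 67, 68, 82]

Sorted: [15, 27, 67, 68, 82]


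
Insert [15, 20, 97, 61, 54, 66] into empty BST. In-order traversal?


Insert 15: root
Insert 20: R from 15
Insert 97: R from 15 -> R from 20
Insert 61: R from 15 -> R from 20 -> L from 97
Insert 54: R from 15 -> R from 20 -> L from 97 -> L from 61
Insert 66: R from 15 -> R from 20 -> L from 97 -> R from 61

In-order: [15, 20, 54, 61, 66, 97]


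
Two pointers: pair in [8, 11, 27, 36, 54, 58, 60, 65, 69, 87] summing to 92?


lo=0(8)+hi=9(87)=95
lo=0(8)+hi=8(69)=77
lo=1(11)+hi=8(69)=80
lo=2(27)+hi=8(69)=96
lo=2(27)+hi=7(65)=92

Yes: 27+65=92


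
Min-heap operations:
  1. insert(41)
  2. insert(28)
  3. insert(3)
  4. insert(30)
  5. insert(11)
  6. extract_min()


insert(41) -> [41]
insert(28) -> [28, 41]
insert(3) -> [3, 41, 28]
insert(30) -> [3, 30, 28, 41]
insert(11) -> [3, 11, 28, 41, 30]
extract_min()->3, [11, 30, 28, 41]

Final heap: [11, 30, 28, 41]


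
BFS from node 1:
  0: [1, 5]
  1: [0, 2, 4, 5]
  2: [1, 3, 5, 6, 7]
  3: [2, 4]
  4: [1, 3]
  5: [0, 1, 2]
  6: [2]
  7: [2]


Visit 1, enqueue [0, 2, 4, 5]
Visit 0, enqueue []
Visit 2, enqueue [3, 6, 7]
Visit 4, enqueue []
Visit 5, enqueue []
Visit 3, enqueue []
Visit 6, enqueue []
Visit 7, enqueue []

BFS order: [1, 0, 2, 4, 5, 3, 6, 7]


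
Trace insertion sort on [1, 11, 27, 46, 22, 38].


Initial: [1, 11, 27, 46, 22, 38]
Insert 11: [1, 11, 27, 46, 22, 38]
Insert 27: [1, 11, 27, 46, 22, 38]
Insert 46: [1, 11, 27, 46, 22, 38]
Insert 22: [1, 11, 22, 27, 46, 38]
Insert 38: [1, 11, 22, 27, 38, 46]

Sorted: [1, 11, 22, 27, 38, 46]


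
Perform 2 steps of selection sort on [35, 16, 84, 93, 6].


Initial: [35, 16, 84, 93, 6]
Step 1: min=6 at 4
  Swap: [6, 16, 84, 93, 35]
Step 2: min=16 at 1
  Swap: [6, 16, 84, 93, 35]

After 2 steps: [6, 16, 84, 93, 35]


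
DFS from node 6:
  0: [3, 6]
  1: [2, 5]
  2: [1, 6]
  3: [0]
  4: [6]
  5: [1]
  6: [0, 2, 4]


Visit 6, push [4, 2, 0]
Visit 0, push [3]
Visit 3, push []
Visit 2, push [1]
Visit 1, push [5]
Visit 5, push []
Visit 4, push []

DFS order: [6, 0, 3, 2, 1, 5, 4]


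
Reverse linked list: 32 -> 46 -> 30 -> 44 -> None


Step 1: curr=32, set curr.next=prev(None) | reversed so far: 32
Step 2: curr=46, set curr.next=prev(32) | reversed so far: 46 -> 32
Step 3: curr=30, set curr.next=prev(46) | reversed so far: 30 -> 46 -> 32
Step 4: curr=44, set curr.next=prev(30) | reversed so far: 44 -> 30 -> 46 -> 32

44 -> 30 -> 46 -> 32 -> None


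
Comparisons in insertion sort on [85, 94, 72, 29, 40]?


Algorithm: insertion sort
Input: [85, 94, 72, 29, 40]
Sorted: [29, 40, 72, 85, 94]

10


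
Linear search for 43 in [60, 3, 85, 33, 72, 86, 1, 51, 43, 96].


i=0: 60!=43
i=1: 3!=43
i=2: 85!=43
i=3: 33!=43
i=4: 72!=43
i=5: 86!=43
i=6: 1!=43
i=7: 51!=43
i=8: 43==43 found!

Found at 8, 9 comps


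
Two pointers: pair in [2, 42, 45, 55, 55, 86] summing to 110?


lo=0(2)+hi=5(86)=88
lo=1(42)+hi=5(86)=128
lo=1(42)+hi=4(55)=97
lo=2(45)+hi=4(55)=100
lo=3(55)+hi=4(55)=110

Yes: 55+55=110


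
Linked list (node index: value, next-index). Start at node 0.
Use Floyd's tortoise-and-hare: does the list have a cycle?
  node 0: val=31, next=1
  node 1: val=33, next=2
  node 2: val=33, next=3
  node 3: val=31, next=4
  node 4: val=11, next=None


Floyd's tortoise (slow, +1) and hare (fast, +2):
  init: slow=0, fast=0
  step 1: slow=1, fast=2
  step 2: slow=2, fast=4
  step 3: fast -> None, no cycle

Cycle: no


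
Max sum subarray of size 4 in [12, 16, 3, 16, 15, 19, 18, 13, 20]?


[0:4]: 47
[1:5]: 50
[2:6]: 53
[3:7]: 68
[4:8]: 65
[5:9]: 70

Max: 70 at [5:9]


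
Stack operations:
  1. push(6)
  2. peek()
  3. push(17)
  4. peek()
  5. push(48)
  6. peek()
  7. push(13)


push(6) -> [6]
peek()->6
push(17) -> [6, 17]
peek()->17
push(48) -> [6, 17, 48]
peek()->48
push(13) -> [6, 17, 48, 13]

Final stack: [6, 17, 48, 13]


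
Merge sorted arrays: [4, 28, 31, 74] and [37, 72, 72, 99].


Take 4 from A
Take 28 from A
Take 31 from A
Take 37 from B
Take 72 from B
Take 72 from B
Take 74 from A

Merged: [4, 28, 31, 37, 72, 72, 74, 99]


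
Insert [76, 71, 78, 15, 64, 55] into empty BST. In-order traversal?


Insert 76: root
Insert 71: L from 76
Insert 78: R from 76
Insert 15: L from 76 -> L from 71
Insert 64: L from 76 -> L from 71 -> R from 15
Insert 55: L from 76 -> L from 71 -> R from 15 -> L from 64

In-order: [15, 55, 64, 71, 76, 78]


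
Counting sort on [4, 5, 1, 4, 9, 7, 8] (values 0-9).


Input: [4, 5, 1, 4, 9, 7, 8]
Counts: [0, 1, 0, 0, 2, 1, 0, 1, 1, 1]

Sorted: [1, 4, 4, 5, 7, 8, 9]


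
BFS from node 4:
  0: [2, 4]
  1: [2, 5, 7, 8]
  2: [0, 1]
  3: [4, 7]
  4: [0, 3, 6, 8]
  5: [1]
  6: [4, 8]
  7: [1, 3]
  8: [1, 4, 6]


Visit 4, enqueue [0, 3, 6, 8]
Visit 0, enqueue [2]
Visit 3, enqueue [7]
Visit 6, enqueue []
Visit 8, enqueue [1]
Visit 2, enqueue []
Visit 7, enqueue []
Visit 1, enqueue [5]
Visit 5, enqueue []

BFS order: [4, 0, 3, 6, 8, 2, 7, 1, 5]


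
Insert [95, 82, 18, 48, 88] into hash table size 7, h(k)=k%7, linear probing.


Insert 95: h=4 -> slot 4
Insert 82: h=5 -> slot 5
Insert 18: h=4, 2 probes -> slot 6
Insert 48: h=6, 1 probes -> slot 0
Insert 88: h=4, 4 probes -> slot 1

Table: [48, 88, None, None, 95, 82, 18]


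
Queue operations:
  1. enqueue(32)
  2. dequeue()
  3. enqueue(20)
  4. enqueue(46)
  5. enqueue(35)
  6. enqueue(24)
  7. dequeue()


enqueue(32) -> [32]
dequeue()->32, []
enqueue(20) -> [20]
enqueue(46) -> [20, 46]
enqueue(35) -> [20, 46, 35]
enqueue(24) -> [20, 46, 35, 24]
dequeue()->20, [46, 35, 24]

Final queue: [46, 35, 24]


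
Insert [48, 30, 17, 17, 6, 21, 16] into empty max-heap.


Insert 48: [48]
Insert 30: [48, 30]
Insert 17: [48, 30, 17]
Insert 17: [48, 30, 17, 17]
Insert 6: [48, 30, 17, 17, 6]
Insert 21: [48, 30, 21, 17, 6, 17]
Insert 16: [48, 30, 21, 17, 6, 17, 16]

Final heap: [48, 30, 21, 17, 6, 17, 16]


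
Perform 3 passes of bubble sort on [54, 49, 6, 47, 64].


Initial: [54, 49, 6, 47, 64]
Pass 1: [49, 6, 47, 54, 64] (3 swaps)
Pass 2: [6, 47, 49, 54, 64] (2 swaps)
Pass 3: [6, 47, 49, 54, 64] (0 swaps)

After 3 passes: [6, 47, 49, 54, 64]


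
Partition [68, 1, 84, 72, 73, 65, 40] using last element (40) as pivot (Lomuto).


Pivot: 40
  1 <= 40: swap -> [1, 68, 84, 72, 73, 65, 40]
Place pivot at 1: [1, 40, 84, 72, 73, 65, 68]

Partitioned: [1, 40, 84, 72, 73, 65, 68]


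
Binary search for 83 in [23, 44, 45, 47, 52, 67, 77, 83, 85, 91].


Step 1: lo=0, hi=9, mid=4, val=52
Step 2: lo=5, hi=9, mid=7, val=83

Found at index 7


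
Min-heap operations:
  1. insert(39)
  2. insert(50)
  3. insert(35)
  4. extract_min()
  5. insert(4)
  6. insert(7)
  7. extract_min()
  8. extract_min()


insert(39) -> [39]
insert(50) -> [39, 50]
insert(35) -> [35, 50, 39]
extract_min()->35, [39, 50]
insert(4) -> [4, 50, 39]
insert(7) -> [4, 7, 39, 50]
extract_min()->4, [7, 50, 39]
extract_min()->7, [39, 50]

Final heap: [39, 50]


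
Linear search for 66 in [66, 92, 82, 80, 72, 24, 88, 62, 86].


i=0: 66==66 found!

Found at 0, 1 comps
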